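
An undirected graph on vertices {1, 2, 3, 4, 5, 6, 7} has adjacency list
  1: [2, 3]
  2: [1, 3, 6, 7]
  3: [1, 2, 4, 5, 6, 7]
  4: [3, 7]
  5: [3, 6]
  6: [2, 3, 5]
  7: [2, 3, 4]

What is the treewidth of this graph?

A width-2 tree decomposition is:
Bags: B1 = {3, 5, 6}  B2 = {2, 3, 6}  B3 = {1, 2, 3}  B4 = {2, 3, 7}  B5 = {3, 4, 7}
Tree: B1–B2, B2–B3, B3–B4, B4–B5
The largest bag has 3 vertices, giving width 2; this decomposition certifies tw(G) ≤ 2. For the lower bound, the 3 vertices {1, 2, 3} are pairwise adjacent, and any tree decomposition puts a clique entirely inside one bag — forcing width ≥ 2. Combining the bounds, tw(G) = 2.

2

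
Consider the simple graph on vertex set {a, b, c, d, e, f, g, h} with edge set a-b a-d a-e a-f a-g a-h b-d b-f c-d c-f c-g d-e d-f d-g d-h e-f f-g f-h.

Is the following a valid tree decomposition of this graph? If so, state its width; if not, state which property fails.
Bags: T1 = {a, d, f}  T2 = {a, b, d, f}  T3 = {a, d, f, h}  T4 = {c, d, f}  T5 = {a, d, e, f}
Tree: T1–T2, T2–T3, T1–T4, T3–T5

No — vertex g appears in no bag.

A tree decomposition must satisfy three properties: every vertex lies in some bag; for every edge, both endpoints lie together in some bag; and for every vertex, the bags containing it form a connected subtree. Here vertex g appears in no bag, so the decomposition is invalid.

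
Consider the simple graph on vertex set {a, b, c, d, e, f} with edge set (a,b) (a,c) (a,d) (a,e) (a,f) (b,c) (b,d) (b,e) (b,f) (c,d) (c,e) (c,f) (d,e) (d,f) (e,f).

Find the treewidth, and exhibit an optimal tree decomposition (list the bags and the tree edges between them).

Treewidth 5.
One optimal decomposition is:
Bags: B1 = {a, b, c, d, e, f}
Tree: (single bag)

With just one bag of size 6, the width is 6 − 1 = 5, so tw(G) ≤ 5. Conversely, {a, b, c, d, e, f} is a clique of size 6, and the vertices of any clique must share a bag in every tree decomposition; so some bag has ≥ 6 vertices and tw(G) ≥ 5. Therefore the treewidth is 5.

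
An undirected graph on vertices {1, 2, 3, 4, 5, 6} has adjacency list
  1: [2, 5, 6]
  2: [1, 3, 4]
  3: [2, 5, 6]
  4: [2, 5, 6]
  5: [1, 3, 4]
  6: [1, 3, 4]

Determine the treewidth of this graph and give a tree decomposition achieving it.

Treewidth 3.
One such decomposition:
Bags: B1 = {1, 3, 4, 6}  B2 = {1, 3, 4, 5}  B3 = {1, 2, 3, 4}
Tree: B1–B2, B2–B3

Every bag has size at most 4, so the width is 4 − 1 = 3 and tw(G) ≤ 3. For the lower bound: the 4 vertex sets {4,6}, {1,5}, {3}, {2} are disjoint, each induces a connected subgraph, and every pair is joined by at least one edge of G. Contracting each set to a single vertex therefore yields K_{4} as a minor, and since treewidth is minor-monotone, tw(G) ≥ tw(K_{4}) = 3. Therefore the treewidth is 3.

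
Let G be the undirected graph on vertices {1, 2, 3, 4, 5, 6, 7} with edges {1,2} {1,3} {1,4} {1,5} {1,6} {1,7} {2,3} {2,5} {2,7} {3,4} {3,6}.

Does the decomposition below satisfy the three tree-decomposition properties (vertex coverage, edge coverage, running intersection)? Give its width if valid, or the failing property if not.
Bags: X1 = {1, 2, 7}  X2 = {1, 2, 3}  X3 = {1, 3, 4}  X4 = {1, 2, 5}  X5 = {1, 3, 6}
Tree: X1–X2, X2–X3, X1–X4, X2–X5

Yes; width 2.

Vertex coverage: the bags together contain {1, 2, 3, 4, 5, 6, 7}, the full vertex set. Edge coverage: each edge of G has both endpoints in at least one bag. Running intersection: for every vertex, the bags containing it form a connected subtree. All three properties hold, so this is a valid tree decomposition of width max|bag| − 1 = 2, and hence tw(G) ≤ 2.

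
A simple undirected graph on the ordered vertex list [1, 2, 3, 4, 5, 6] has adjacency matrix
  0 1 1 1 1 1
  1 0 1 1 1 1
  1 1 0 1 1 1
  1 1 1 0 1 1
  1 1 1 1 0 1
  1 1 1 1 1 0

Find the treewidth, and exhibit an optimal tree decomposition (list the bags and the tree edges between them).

Treewidth 5.
One such decomposition:
Bags: B1 = {1, 2, 3, 4, 5, 6}
Tree: (single bag)

A single bag containing all 6 vertices is trivially a valid decomposition of width 5. For the lower bound, the 6 vertices {1, 2, 3, 4, 5, 6} are pairwise adjacent, and any tree decomposition puts a clique entirely inside one bag — forcing width ≥ 5. Hence tw(G) = 5 exactly.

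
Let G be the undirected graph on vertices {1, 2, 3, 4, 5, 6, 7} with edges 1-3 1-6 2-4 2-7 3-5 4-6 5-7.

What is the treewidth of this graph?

A width-2 tree decomposition is:
Bags: B1 = {2, 5, 7}  B2 = {2, 4, 5}  B3 = {4, 5, 6}  B4 = {1, 5, 6}  B5 = {1, 3, 5}
Tree: B1–B2, B2–B3, B3–B4, B4–B5
Each bag holds 3 vertices, so the decomposition has width 2, which upper-bounds the treewidth. Since 5–7–2–4–6–1–3–5 is a cycle in G, G is not acyclic. Forests are exactly the graphs of treewidth ≤ 1, so tw(G) ≥ 2. Hence tw(G) = 2 exactly.

2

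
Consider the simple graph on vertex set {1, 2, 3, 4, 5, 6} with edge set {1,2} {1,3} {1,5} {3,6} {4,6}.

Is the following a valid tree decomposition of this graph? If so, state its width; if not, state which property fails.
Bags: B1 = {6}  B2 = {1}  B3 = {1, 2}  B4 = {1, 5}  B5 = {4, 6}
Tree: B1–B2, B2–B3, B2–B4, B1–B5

A tree decomposition must satisfy three properties: every vertex lies in some bag; for every edge, both endpoints lie together in some bag; and for every vertex, the bags containing it form a connected subtree. Here vertex 3 appears in no bag, so the decomposition is invalid.

No — vertex 3 appears in no bag.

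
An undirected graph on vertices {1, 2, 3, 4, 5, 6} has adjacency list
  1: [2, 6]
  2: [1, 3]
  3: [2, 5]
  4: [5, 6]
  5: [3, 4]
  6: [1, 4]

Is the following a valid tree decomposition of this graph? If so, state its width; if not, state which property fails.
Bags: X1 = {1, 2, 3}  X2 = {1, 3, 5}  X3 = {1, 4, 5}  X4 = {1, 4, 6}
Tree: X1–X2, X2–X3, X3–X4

Yes; width 2.

Checking the three conditions: (i) the bags cover all of {1, 2, 3, 4, 5, 6}; (ii) for each edge, some bag contains both endpoints; (iii) the bags containing any fixed vertex form a subtree. All hold, so the decomposition is valid with width 3 − 1 = 2.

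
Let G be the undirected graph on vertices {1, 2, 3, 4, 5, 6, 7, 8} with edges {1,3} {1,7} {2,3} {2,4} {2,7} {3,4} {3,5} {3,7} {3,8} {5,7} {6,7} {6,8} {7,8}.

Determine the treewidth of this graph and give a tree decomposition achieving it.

Treewidth 2.
Bags: B1 = {3, 5, 7}  B2 = {3, 7, 8}  B3 = {2, 3, 7}  B4 = {6, 7, 8}  B5 = {2, 3, 4}  B6 = {1, 3, 7}
Tree: B1–B2, B1–B3, B2–B4, B3–B5, B3–B6

The largest bag has 3 vertices, giving width 2; this decomposition certifies tw(G) ≤ 2. Conversely, {2, 3, 4} is a clique of size 3, and the vertices of any clique must share a bag in every tree decomposition; so some bag has ≥ 3 vertices and tw(G) ≥ 2. The upper and lower bounds meet at 2, so that is the treewidth.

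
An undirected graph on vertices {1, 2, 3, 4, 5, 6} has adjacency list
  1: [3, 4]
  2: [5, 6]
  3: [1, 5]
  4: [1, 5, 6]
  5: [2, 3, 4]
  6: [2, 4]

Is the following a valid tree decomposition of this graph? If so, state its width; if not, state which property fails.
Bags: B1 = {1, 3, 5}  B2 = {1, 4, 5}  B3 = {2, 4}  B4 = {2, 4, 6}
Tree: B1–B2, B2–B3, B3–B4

A tree decomposition must satisfy three properties: every vertex lies in some bag; for every edge, both endpoints lie together in some bag; and for every vertex, the bags containing it form a connected subtree. Here edge (5,2) lies in no bag, so the decomposition is invalid.

No — edge (5,2) lies in no bag.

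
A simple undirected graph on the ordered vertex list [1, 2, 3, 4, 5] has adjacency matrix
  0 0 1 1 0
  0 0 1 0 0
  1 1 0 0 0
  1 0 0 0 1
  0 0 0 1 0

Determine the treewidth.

A width-1 tree decomposition is:
Bags: B1 = {4, 5}  B2 = {1, 4}  B3 = {1, 3}  B4 = {2, 3}
Tree: B1–B2, B2–B3, B3–B4
Each bag holds 2 vertices, so the decomposition has width 1, which upper-bounds the treewidth. Since G has at least one edge (e.g. 5–4), it is not an edgeless graph, so tw(G) ≥ 1. Therefore the treewidth is 1.

1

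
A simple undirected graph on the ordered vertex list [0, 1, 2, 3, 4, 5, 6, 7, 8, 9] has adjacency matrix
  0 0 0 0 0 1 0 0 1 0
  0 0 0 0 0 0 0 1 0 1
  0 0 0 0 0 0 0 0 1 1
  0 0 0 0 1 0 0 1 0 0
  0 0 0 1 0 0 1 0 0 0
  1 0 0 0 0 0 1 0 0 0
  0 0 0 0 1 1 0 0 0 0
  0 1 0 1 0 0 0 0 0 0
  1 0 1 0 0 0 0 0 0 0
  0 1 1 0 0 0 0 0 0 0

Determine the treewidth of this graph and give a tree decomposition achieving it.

Every bag has size at most 3, so the width is 3 − 1 = 2 and tw(G) ≤ 2. For the lower bound, G contains the cycle 9–1–7–3–4–6–5–0–8–2–9, so G is not a forest; only forests have treewidth ≤ 1, hence tw(G) ≥ 2. The upper and lower bounds meet at 2, so that is the treewidth.

Treewidth 2.
Bags: B1 = {1, 7, 9}  B2 = {3, 7, 9}  B3 = {3, 4, 9}  B4 = {4, 6, 9}  B5 = {5, 6, 9}  B6 = {0, 5, 9}  B7 = {0, 8, 9}  B8 = {2, 8, 9}
Tree: B1–B2, B2–B3, B3–B4, B4–B5, B5–B6, B6–B7, B7–B8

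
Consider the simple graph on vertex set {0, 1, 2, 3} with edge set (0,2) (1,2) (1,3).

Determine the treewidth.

1

A width-1 tree decomposition is:
Bags: B1 = {1, 3}  B2 = {1, 2}  B3 = {0, 2}
Tree: B1–B2, B2–B3
Each bag holds 2 vertices, so the decomposition has width 1, which upper-bounds the treewidth. Any graph with an edge has treewidth ≥ 1, and G has the edge 3–1. Hence tw(G) = 1 exactly.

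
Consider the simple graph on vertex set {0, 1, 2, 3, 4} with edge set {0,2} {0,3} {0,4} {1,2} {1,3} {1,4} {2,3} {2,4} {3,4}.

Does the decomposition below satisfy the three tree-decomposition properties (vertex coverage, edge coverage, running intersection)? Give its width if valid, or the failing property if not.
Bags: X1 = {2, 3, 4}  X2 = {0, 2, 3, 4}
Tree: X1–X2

No — vertex 1 appears in no bag.

A tree decomposition must satisfy three properties: every vertex lies in some bag; for every edge, both endpoints lie together in some bag; and for every vertex, the bags containing it form a connected subtree. Here vertex 1 appears in no bag, so the decomposition is invalid.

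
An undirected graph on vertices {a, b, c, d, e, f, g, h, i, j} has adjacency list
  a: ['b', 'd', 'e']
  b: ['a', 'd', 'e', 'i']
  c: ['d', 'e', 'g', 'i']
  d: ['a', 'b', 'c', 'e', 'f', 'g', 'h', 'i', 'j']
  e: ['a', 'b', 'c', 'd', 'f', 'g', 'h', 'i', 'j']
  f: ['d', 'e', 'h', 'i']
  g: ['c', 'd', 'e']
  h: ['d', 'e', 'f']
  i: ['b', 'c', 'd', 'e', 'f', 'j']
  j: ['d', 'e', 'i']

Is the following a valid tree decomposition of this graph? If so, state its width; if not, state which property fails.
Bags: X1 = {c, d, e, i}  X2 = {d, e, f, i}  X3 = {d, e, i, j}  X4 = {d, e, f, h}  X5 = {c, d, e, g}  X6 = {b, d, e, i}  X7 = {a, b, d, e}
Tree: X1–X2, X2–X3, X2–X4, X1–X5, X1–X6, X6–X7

Yes; width 3.

Checking the three conditions: (i) the bags cover all of {a, b, c, d, e, f, g, h, i, j}; (ii) for each edge, some bag contains both endpoints; (iii) the bags containing any fixed vertex form a subtree. All hold, so the decomposition is valid with width 4 − 1 = 3.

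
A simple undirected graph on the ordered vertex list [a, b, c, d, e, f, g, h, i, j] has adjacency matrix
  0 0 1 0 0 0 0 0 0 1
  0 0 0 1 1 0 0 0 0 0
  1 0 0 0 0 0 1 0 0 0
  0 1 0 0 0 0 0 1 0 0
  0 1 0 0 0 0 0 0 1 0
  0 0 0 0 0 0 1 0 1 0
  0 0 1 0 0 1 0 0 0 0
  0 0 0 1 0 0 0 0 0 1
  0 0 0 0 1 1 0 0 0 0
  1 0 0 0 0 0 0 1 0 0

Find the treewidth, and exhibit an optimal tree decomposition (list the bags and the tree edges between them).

Each bag holds 3 vertices, so the decomposition has width 2, which upper-bounds the treewidth. The edges b–e–i–f–g–c–a–j–h–d–b form a cycle, so G is not a tree and its treewidth is at least 2. Hence tw(G) = 2 exactly.

Treewidth 2.
One optimal decomposition is:
Bags: B1 = {b, e, i}  B2 = {b, f, i}  B3 = {b, f, g}  B4 = {b, c, g}  B5 = {a, b, c}  B6 = {a, b, j}  B7 = {b, h, j}  B8 = {b, d, h}
Tree: B1–B2, B2–B3, B3–B4, B4–B5, B5–B6, B6–B7, B7–B8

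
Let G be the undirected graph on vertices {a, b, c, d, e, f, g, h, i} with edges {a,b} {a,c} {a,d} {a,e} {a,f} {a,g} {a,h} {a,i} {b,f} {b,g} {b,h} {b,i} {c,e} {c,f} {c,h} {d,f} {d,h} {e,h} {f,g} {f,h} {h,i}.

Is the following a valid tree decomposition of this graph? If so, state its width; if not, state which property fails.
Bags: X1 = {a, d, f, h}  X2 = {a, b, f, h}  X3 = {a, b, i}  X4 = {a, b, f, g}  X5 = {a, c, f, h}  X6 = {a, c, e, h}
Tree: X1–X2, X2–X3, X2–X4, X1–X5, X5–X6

No — edge (h,i) lies in no bag.

A tree decomposition must satisfy three properties: every vertex lies in some bag; for every edge, both endpoints lie together in some bag; and for every vertex, the bags containing it form a connected subtree. Here edge (h,i) lies in no bag, so the decomposition is invalid.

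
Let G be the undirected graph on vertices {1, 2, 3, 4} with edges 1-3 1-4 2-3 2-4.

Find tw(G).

2

A width-2 tree decomposition is:
Bags: B1 = {2, 3, 4}  B2 = {1, 3, 4}
Tree: B1–B2
Every bag has size at most 3, so the width is 3 − 1 = 2 and tw(G) ≤ 2. Since 3–2–4–1–3 is a cycle in G, G is not acyclic. Forests are exactly the graphs of treewidth ≤ 1, so tw(G) ≥ 2. Combining the bounds, tw(G) = 2.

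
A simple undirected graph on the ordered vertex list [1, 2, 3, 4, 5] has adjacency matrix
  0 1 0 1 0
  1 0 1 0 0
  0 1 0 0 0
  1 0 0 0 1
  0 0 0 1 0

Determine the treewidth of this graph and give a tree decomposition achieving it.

Treewidth 1.
One such decomposition:
Bags: B1 = {4, 5}  B2 = {1, 4}  B3 = {1, 2}  B4 = {2, 3}
Tree: B1–B2, B2–B3, B3–B4

Each bag holds 2 vertices, so the decomposition has width 1, which upper-bounds the treewidth. Any graph with an edge has treewidth ≥ 1, and G has the edge 5–4. The upper and lower bounds meet at 1, so that is the treewidth.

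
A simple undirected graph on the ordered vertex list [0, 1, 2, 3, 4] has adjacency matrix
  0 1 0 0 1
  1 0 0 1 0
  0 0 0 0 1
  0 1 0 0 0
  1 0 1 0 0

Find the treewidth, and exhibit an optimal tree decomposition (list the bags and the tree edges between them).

Treewidth 1.
One optimal decomposition is:
Bags: B1 = {1, 3}  B2 = {0, 1}  B3 = {0, 4}  B4 = {2, 4}
Tree: B1–B2, B2–B3, B3–B4

Each bag holds 2 vertices, so the decomposition has width 1, which upper-bounds the treewidth. Since G has at least one edge (e.g. 3–1), it is not an edgeless graph, so tw(G) ≥ 1. Therefore the treewidth is 1.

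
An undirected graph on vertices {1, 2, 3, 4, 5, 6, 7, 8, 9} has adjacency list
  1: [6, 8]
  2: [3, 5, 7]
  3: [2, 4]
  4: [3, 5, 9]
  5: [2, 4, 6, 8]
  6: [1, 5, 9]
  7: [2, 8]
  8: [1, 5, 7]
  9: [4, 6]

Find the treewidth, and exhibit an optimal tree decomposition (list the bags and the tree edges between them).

Every bag has size at most 4, so the width is 4 − 1 = 3 and tw(G) ≤ 3. For the lower bound: the 4 vertex sets {1,6,9}, {8}, {5}, {2,3,4,7} are disjoint, each induces a connected subgraph, and every pair is joined by at least one edge of G. Contracting each set to a single vertex therefore yields K_{4} as a minor, and since treewidth is minor-monotone, tw(G) ≥ tw(K_{4}) = 3. Hence tw(G) = 3 exactly.

Treewidth 3.
One optimal decomposition is:
Bags: B1 = {1, 6, 8, 9}  B2 = {5, 6, 8, 9}  B3 = {4, 5, 8, 9}  B4 = {4, 5, 7, 8}  B5 = {2, 4, 5, 7}  B6 = {2, 3, 4, 7}
Tree: B1–B2, B2–B3, B3–B4, B4–B5, B5–B6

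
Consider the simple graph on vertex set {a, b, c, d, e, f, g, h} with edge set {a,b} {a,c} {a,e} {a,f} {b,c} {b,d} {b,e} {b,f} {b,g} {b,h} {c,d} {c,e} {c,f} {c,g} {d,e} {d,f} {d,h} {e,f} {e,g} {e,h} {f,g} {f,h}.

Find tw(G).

A width-4 tree decomposition is:
Bags: B1 = {b, c, d, e, f}  B2 = {b, d, e, f, h}  B3 = {b, c, e, f, g}  B4 = {a, b, c, e, f}
Tree: B1–B2, B1–B3, B1–B4
Each bag holds 5 vertices, so the decomposition has width 4, which upper-bounds the treewidth. Conversely, {b, d, e, f, h} is a clique of size 5, and the vertices of any clique must share a bag in every tree decomposition; so some bag has ≥ 5 vertices and tw(G) ≥ 4. The upper and lower bounds meet at 4, so that is the treewidth.

4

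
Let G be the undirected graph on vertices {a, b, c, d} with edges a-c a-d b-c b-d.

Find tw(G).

2

A width-2 tree decomposition is:
Bags: B1 = {a, b, d}  B2 = {a, b, c}
Tree: B1–B2
Every bag has size at most 3, so the width is 3 − 1 = 2 and tw(G) ≤ 2. For the lower bound, G contains the cycle b–d–a–c–b, so G is not a forest; only forests have treewidth ≤ 1, hence tw(G) ≥ 2. The upper and lower bounds meet at 2, so that is the treewidth.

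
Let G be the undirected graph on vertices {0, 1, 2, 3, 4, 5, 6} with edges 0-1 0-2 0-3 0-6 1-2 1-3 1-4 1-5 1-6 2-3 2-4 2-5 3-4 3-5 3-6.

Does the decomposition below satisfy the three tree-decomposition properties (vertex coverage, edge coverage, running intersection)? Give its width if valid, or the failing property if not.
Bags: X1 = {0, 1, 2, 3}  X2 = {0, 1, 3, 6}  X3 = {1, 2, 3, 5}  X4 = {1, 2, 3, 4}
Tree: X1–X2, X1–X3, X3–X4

Checking the three conditions: (i) the bags cover all of {0, 1, 2, 3, 4, 5, 6}; (ii) for each edge, some bag contains both endpoints; (iii) the bags containing any fixed vertex form a subtree. All hold, so the decomposition is valid with width 4 − 1 = 3.

Yes; width 3.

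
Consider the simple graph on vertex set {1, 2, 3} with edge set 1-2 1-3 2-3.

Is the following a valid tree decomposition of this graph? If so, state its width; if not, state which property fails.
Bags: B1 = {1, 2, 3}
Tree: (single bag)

Yes; width 2.

Checking the three conditions: (i) the bags cover all of {1, 2, 3}; (ii) for each edge, some bag contains both endpoints; (iii) the bags containing any fixed vertex form a subtree. All hold, so the decomposition is valid with width 3 − 1 = 2.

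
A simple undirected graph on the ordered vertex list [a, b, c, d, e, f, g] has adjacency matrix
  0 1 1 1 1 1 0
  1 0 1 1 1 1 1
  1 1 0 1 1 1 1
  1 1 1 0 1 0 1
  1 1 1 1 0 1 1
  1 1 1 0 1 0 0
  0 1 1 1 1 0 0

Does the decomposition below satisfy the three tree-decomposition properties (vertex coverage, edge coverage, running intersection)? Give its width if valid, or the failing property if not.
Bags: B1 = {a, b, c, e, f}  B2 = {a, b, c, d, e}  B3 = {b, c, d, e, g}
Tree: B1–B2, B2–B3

Vertex coverage: the bags together contain {a, b, c, d, e, f, g}, the full vertex set. Edge coverage: each edge of G has both endpoints in at least one bag. Running intersection: for every vertex, the bags containing it form a connected subtree. All three properties hold, so this is a valid tree decomposition of width max|bag| − 1 = 4, and hence tw(G) ≤ 4.

Yes; width 4.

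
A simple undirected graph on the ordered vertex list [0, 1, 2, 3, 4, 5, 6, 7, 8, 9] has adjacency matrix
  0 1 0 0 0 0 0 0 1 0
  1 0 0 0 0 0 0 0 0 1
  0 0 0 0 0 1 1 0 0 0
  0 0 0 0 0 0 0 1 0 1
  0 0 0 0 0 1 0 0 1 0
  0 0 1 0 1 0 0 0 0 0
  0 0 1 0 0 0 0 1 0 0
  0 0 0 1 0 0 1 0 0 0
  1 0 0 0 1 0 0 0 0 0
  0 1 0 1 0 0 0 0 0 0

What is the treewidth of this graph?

A width-2 tree decomposition is:
Bags: B1 = {3, 7, 9}  B2 = {6, 7, 9}  B3 = {2, 6, 9}  B4 = {2, 5, 9}  B5 = {4, 5, 9}  B6 = {4, 8, 9}  B7 = {0, 8, 9}  B8 = {0, 1, 9}
Tree: B1–B2, B2–B3, B3–B4, B4–B5, B5–B6, B6–B7, B7–B8
The largest bag has 3 vertices, giving width 2; this decomposition certifies tw(G) ≤ 2. For the lower bound, G contains the cycle 9–3–7–6–2–5–4–8–0–1–9, so G is not a forest; only forests have treewidth ≤ 1, hence tw(G) ≥ 2. Combining the bounds, tw(G) = 2.

2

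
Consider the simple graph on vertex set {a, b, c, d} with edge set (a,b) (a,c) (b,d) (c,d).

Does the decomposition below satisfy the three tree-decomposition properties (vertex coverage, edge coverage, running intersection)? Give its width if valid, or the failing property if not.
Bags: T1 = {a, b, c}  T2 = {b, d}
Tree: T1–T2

No — edge (c,d) lies in no bag.

A tree decomposition must satisfy three properties: every vertex lies in some bag; for every edge, both endpoints lie together in some bag; and for every vertex, the bags containing it form a connected subtree. Here edge (c,d) lies in no bag, so the decomposition is invalid.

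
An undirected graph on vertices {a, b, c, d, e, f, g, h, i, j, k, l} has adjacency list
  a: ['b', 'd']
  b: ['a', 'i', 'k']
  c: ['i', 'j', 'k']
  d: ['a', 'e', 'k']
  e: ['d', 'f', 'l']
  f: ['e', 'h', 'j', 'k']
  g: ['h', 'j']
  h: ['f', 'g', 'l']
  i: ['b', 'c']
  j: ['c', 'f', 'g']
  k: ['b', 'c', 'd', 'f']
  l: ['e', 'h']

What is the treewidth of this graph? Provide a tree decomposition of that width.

Treewidth 3.
One such decomposition:
Bags: B1 = {e, g, h, l}  B2 = {e, f, g, h}  B3 = {e, f, g, j}  B4 = {d, e, f, j}  B5 = {d, f, j, k}  B6 = {c, d, j, k}  B7 = {a, c, d, k}  B8 = {a, b, c, k}  B9 = {a, b, c, i}
Tree: B1–B2, B2–B3, B3–B4, B4–B5, B5–B6, B6–B7, B7–B8, B8–B9

The largest bag has 4 vertices, giving width 3; this decomposition certifies tw(G) ≤ 3. For the lower bound: the 4 vertex sets {g,h,l}, {e}, {f}, {c,d,j,k} are disjoint, each induces a connected subgraph, and every pair is joined by at least one edge of G. Contracting each set to a single vertex therefore yields K_{4} as a minor, and since treewidth is minor-monotone, tw(G) ≥ tw(K_{4}) = 3. Hence tw(G) = 3 exactly.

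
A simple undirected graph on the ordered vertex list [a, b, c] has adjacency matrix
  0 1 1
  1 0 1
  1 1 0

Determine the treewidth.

A width-2 tree decomposition is:
Bags: B1 = {a, b, c}
Tree: (single bag)
With just one bag of size 3, the width is 3 − 1 = 2, so tw(G) ≤ 2. Conversely, {a, b, c} is a clique of size 3, and the vertices of any clique must share a bag in every tree decomposition; so some bag has ≥ 3 vertices and tw(G) ≥ 2. Hence tw(G) = 2 exactly.

2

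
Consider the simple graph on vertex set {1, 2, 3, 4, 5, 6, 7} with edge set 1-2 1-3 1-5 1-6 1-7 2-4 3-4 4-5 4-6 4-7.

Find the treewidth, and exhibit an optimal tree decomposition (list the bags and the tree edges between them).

Treewidth 2.
Bags: B1 = {1, 3, 4}  B2 = {1, 4, 7}  B3 = {1, 2, 4}  B4 = {1, 4, 6}  B5 = {1, 4, 5}
Tree: B1–B2, B2–B3, B3–B4, B4–B5

The largest bag has 3 vertices, giving width 2; this decomposition certifies tw(G) ≤ 2. Since 4–3–1–7–4 is a cycle in G, G is not acyclic. Forests are exactly the graphs of treewidth ≤ 1, so tw(G) ≥ 2. Hence tw(G) = 2 exactly.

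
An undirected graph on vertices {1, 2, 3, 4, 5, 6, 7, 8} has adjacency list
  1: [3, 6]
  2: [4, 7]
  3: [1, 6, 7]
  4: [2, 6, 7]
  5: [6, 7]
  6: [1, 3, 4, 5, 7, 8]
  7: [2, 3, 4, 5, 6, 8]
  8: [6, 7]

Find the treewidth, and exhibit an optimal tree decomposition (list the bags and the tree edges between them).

Treewidth 2.
One such decomposition:
Bags: B1 = {5, 6, 7}  B2 = {3, 6, 7}  B3 = {4, 6, 7}  B4 = {1, 3, 6}  B5 = {2, 4, 7}  B6 = {6, 7, 8}
Tree: B1–B2, B1–B3, B2–B4, B3–B5, B1–B6

Every bag has size at most 3, so the width is 3 − 1 = 2 and tw(G) ≤ 2. On the other hand G contains the 3-clique {2, 4, 7}. A clique must lie in a single bag of any decomposition, so no decomposition can have width below 2. Therefore the treewidth is 2.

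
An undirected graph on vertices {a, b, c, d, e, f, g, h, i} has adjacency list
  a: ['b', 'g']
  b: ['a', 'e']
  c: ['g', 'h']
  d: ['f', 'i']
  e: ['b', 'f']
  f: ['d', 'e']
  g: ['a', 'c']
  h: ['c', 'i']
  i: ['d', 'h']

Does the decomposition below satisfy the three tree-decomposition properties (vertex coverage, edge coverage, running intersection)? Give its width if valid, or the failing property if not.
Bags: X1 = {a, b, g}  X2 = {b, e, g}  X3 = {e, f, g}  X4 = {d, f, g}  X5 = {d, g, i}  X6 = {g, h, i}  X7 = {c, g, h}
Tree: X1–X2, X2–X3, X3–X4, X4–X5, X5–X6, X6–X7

Yes; width 2.

Vertex coverage: the bags together contain {a, b, c, d, e, f, g, h, i}, the full vertex set. Edge coverage: each edge of G has both endpoints in at least one bag. Running intersection: for every vertex, the bags containing it form a connected subtree. All three properties hold, so this is a valid tree decomposition of width max|bag| − 1 = 2, and hence tw(G) ≤ 2.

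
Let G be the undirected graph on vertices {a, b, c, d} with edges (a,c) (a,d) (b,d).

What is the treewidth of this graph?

1

A width-1 tree decomposition is:
Bags: B1 = {b, d}  B2 = {a, d}  B3 = {a, c}
Tree: B1–B2, B2–B3
Every bag has size at most 2, so the width is 2 − 1 = 1 and tw(G) ≤ 1. Since G has at least one edge (e.g. d–b), it is not an edgeless graph, so tw(G) ≥ 1. Therefore the treewidth is 1.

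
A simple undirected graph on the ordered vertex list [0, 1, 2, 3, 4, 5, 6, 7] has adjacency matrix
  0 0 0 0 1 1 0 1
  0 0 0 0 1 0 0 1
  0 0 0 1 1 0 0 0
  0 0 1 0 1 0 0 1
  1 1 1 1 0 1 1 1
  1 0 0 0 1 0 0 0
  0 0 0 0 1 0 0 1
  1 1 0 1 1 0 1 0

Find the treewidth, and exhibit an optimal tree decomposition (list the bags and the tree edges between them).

Treewidth 2.
Bags: B1 = {0, 4, 7}  B2 = {4, 6, 7}  B3 = {3, 4, 7}  B4 = {1, 4, 7}  B5 = {0, 4, 5}  B6 = {2, 3, 4}
Tree: B1–B2, B1–B3, B1–B4, B1–B5, B3–B6

Every bag has size at most 3, so the width is 3 − 1 = 2 and tw(G) ≤ 2. Conversely, {2, 3, 4} is a clique of size 3, and the vertices of any clique must share a bag in every tree decomposition; so some bag has ≥ 3 vertices and tw(G) ≥ 2. Hence tw(G) = 2 exactly.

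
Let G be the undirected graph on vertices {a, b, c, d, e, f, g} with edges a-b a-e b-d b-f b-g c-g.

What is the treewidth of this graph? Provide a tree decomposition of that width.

Treewidth 1.
One optimal decomposition is:
Bags: B1 = {b, f}  B2 = {b, g}  B3 = {b, d}  B4 = {a, b}  B5 = {c, g}  B6 = {a, e}
Tree: B1–B2, B2–B3, B1–B4, B2–B5, B4–B6

Every bag has size at most 2, so the width is 2 − 1 = 1 and tw(G) ≤ 1. G has an edge, so its treewidth is at least 1. Combining the bounds, tw(G) = 1.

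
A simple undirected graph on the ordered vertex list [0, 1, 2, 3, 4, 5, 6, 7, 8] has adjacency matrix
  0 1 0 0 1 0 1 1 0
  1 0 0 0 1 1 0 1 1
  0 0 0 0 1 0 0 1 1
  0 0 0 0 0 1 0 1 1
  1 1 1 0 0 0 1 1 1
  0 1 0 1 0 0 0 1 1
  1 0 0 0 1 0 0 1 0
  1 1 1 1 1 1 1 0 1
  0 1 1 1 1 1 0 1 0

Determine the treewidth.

A width-3 tree decomposition is:
Bags: B1 = {1, 4, 7, 8}  B2 = {2, 4, 7, 8}  B3 = {1, 5, 7, 8}  B4 = {3, 5, 7, 8}  B5 = {0, 1, 4, 7}  B6 = {0, 4, 6, 7}
Tree: B1–B2, B1–B3, B3–B4, B1–B5, B5–B6
The largest bag has 4 vertices, giving width 3; this decomposition certifies tw(G) ≤ 3. On the other hand G contains the 4-clique {3, 5, 7, 8}. A clique must lie in a single bag of any decomposition, so no decomposition can have width below 3. Therefore the treewidth is 3.

3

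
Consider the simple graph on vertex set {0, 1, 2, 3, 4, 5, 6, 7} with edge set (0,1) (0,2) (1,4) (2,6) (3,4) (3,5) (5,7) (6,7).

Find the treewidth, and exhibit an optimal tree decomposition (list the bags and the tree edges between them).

The largest bag has 3 vertices, giving width 2; this decomposition certifies tw(G) ≤ 2. For the lower bound, G contains the cycle 5–7–6–2–0–1–4–3–5, so G is not a forest; only forests have treewidth ≤ 1, hence tw(G) ≥ 2. Therefore the treewidth is 2.

Treewidth 2.
One optimal decomposition is:
Bags: B1 = {5, 6, 7}  B2 = {2, 5, 6}  B3 = {0, 2, 5}  B4 = {0, 1, 5}  B5 = {1, 4, 5}  B6 = {3, 4, 5}
Tree: B1–B2, B2–B3, B3–B4, B4–B5, B5–B6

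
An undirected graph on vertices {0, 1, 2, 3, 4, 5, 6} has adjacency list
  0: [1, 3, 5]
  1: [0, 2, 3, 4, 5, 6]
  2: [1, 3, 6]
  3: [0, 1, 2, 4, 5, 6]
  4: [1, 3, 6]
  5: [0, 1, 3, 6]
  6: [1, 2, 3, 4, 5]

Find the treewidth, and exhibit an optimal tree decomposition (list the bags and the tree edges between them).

Treewidth 3.
One optimal decomposition is:
Bags: B1 = {1, 3, 4, 6}  B2 = {1, 2, 3, 6}  B3 = {1, 3, 5, 6}  B4 = {0, 1, 3, 5}
Tree: B1–B2, B2–B3, B3–B4

The largest bag has 4 vertices, giving width 3; this decomposition certifies tw(G) ≤ 3. For the lower bound, the 4 vertices {0, 1, 3, 5} are pairwise adjacent, and any tree decomposition puts a clique entirely inside one bag — forcing width ≥ 3. Therefore the treewidth is 3.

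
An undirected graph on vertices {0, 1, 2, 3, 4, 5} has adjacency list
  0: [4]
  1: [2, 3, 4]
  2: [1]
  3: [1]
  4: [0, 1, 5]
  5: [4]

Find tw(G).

1

A width-1 tree decomposition is:
Bags: B1 = {1, 4}  B2 = {1, 3}  B3 = {0, 4}  B4 = {1, 2}  B5 = {4, 5}
Tree: B1–B2, B1–B3, B2–B4, B3–B5
Each bag holds 2 vertices, so the decomposition has width 1, which upper-bounds the treewidth. Any graph with an edge has treewidth ≥ 1, and G has the edge 1–4. The upper and lower bounds meet at 1, so that is the treewidth.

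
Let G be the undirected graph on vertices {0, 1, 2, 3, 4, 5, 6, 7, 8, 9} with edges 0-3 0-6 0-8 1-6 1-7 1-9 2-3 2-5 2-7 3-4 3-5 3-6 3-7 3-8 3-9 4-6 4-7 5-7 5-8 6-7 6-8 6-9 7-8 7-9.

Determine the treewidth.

3

A width-3 tree decomposition is:
Bags: B1 = {3, 6, 7, 9}  B2 = {3, 6, 7, 8}  B3 = {1, 6, 7, 9}  B4 = {3, 5, 7, 8}  B5 = {0, 3, 6, 8}  B6 = {3, 4, 6, 7}  B7 = {2, 3, 5, 7}
Tree: B1–B2, B1–B3, B2–B4, B2–B5, B2–B6, B4–B7
Each bag holds 4 vertices, so the decomposition has width 3, which upper-bounds the treewidth. Conversely, {1, 6, 7, 9} is a clique of size 4, and the vertices of any clique must share a bag in every tree decomposition; so some bag has ≥ 4 vertices and tw(G) ≥ 3. Combining the bounds, tw(G) = 3.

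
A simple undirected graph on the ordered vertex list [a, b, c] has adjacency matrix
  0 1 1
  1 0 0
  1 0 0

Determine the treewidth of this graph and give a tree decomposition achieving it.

Treewidth 1.
One such decomposition:
Bags: B1 = {a, b}  B2 = {a, c}
Tree: B1–B2

Each bag holds 2 vertices, so the decomposition has width 1, which upper-bounds the treewidth. Since G has at least one edge (e.g. a–b), it is not an edgeless graph, so tw(G) ≥ 1. Therefore the treewidth is 1.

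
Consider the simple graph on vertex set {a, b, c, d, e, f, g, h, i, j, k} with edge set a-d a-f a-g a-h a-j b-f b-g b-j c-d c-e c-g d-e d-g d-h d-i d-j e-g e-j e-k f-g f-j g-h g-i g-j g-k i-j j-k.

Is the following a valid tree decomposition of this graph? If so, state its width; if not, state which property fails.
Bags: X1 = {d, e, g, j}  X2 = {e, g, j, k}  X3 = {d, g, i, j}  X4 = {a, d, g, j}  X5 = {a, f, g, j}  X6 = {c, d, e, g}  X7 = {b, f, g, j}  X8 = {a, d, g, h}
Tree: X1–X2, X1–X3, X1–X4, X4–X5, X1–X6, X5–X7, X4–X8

Yes; width 3.

Checking the three conditions: (i) the bags cover all of {a, b, c, d, e, f, g, h, i, j, k}; (ii) for each edge, some bag contains both endpoints; (iii) the bags containing any fixed vertex form a subtree. All hold, so the decomposition is valid with width 4 − 1 = 3.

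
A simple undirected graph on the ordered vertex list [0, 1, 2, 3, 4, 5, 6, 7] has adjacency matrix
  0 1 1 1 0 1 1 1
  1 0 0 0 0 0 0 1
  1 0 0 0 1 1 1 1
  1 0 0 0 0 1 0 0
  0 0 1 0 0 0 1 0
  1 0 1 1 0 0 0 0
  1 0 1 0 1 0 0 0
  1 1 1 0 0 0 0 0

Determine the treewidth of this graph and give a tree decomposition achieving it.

Each bag holds 3 vertices, so the decomposition has width 2, which upper-bounds the treewidth. Conversely, {0, 1, 7} is a clique of size 3, and the vertices of any clique must share a bag in every tree decomposition; so some bag has ≥ 3 vertices and tw(G) ≥ 2. Hence tw(G) = 2 exactly.

Treewidth 2.
One optimal decomposition is:
Bags: B1 = {0, 2, 7}  B2 = {0, 2, 5}  B3 = {0, 3, 5}  B4 = {0, 2, 6}  B5 = {2, 4, 6}  B6 = {0, 1, 7}
Tree: B1–B2, B2–B3, B2–B4, B4–B5, B1–B6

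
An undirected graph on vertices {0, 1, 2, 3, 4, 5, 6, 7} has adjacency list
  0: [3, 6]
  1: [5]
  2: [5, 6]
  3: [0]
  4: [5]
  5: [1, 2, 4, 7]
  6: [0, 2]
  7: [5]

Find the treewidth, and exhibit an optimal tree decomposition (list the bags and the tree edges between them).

Each bag holds 2 vertices, so the decomposition has width 1, which upper-bounds the treewidth. Any graph with an edge has treewidth ≥ 1, and G has the edge 5–2. Therefore the treewidth is 1.

Treewidth 1.
One such decomposition:
Bags: B1 = {2, 5}  B2 = {1, 5}  B3 = {2, 6}  B4 = {5, 7}  B5 = {0, 6}  B6 = {4, 5}  B7 = {0, 3}
Tree: B1–B2, B1–B3, B1–B4, B3–B5, B4–B6, B5–B7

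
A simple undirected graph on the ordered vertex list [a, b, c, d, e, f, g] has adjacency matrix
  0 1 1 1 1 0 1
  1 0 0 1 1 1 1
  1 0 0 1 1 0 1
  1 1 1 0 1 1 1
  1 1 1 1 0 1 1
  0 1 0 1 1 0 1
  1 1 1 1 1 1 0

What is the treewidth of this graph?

A width-4 tree decomposition is:
Bags: B1 = {a, b, d, e, g}  B2 = {b, d, e, f, g}  B3 = {a, c, d, e, g}
Tree: B1–B2, B1–B3
Each bag holds 5 vertices, so the decomposition has width 4, which upper-bounds the treewidth. For the lower bound, the 5 vertices {b, d, e, f, g} are pairwise adjacent, and any tree decomposition puts a clique entirely inside one bag — forcing width ≥ 4. The upper and lower bounds meet at 4, so that is the treewidth.

4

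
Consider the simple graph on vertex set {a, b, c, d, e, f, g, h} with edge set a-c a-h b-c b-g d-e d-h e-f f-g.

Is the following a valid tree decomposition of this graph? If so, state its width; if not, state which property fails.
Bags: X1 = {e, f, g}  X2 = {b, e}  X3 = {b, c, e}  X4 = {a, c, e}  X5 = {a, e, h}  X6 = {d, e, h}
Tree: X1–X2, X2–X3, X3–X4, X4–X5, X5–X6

No — edge (g,b) lies in no bag.

A tree decomposition must satisfy three properties: every vertex lies in some bag; for every edge, both endpoints lie together in some bag; and for every vertex, the bags containing it form a connected subtree. Here edge (g,b) lies in no bag, so the decomposition is invalid.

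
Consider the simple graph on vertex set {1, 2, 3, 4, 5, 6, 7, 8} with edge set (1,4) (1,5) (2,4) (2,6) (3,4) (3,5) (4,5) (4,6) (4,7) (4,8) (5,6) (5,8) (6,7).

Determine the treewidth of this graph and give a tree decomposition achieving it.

Treewidth 2.
One optimal decomposition is:
Bags: B1 = {2, 4, 6}  B2 = {4, 5, 6}  B3 = {4, 6, 7}  B4 = {3, 4, 5}  B5 = {4, 5, 8}  B6 = {1, 4, 5}
Tree: B1–B2, B1–B3, B2–B4, B2–B5, B2–B6

Each bag holds 3 vertices, so the decomposition has width 2, which upper-bounds the treewidth. Conversely, {2, 4, 6} is a clique of size 3, and the vertices of any clique must share a bag in every tree decomposition; so some bag has ≥ 3 vertices and tw(G) ≥ 2. Hence tw(G) = 2 exactly.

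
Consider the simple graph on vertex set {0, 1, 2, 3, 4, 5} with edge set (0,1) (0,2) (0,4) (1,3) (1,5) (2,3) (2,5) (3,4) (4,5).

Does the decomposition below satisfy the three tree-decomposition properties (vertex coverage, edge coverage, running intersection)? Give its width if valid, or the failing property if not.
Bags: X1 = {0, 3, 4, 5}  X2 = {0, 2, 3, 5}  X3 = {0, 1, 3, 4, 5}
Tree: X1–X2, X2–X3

No — bags containing vertex 4 are not connected in the tree.

A tree decomposition must satisfy three properties: every vertex lies in some bag; for every edge, both endpoints lie together in some bag; and for every vertex, the bags containing it form a connected subtree. Here bags containing vertex 4 are not connected in the tree, so the decomposition is invalid.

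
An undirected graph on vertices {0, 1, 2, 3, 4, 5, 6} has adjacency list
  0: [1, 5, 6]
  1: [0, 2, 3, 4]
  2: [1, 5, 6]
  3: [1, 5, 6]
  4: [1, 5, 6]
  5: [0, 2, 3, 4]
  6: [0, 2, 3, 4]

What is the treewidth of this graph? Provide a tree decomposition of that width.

Treewidth 3.
One such decomposition:
Bags: B1 = {1, 4, 5, 6}  B2 = {0, 1, 5, 6}  B3 = {1, 3, 5, 6}  B4 = {1, 2, 5, 6}
Tree: B1–B2, B2–B3, B3–B4

Every bag has size at most 4, so the width is 4 − 1 = 3 and tw(G) ≤ 3. For the lower bound: the 4 vertex sets {4,6}, {0,5}, {1}, {3} are disjoint, each induces a connected subgraph, and every pair is joined by at least one edge of G. Contracting each set to a single vertex therefore yields K_{4} as a minor, and since treewidth is minor-monotone, tw(G) ≥ tw(K_{4}) = 3. Therefore the treewidth is 3.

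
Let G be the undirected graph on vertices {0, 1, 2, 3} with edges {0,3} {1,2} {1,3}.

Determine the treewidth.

1

A width-1 tree decomposition is:
Bags: B1 = {1, 3}  B2 = {1, 2}  B3 = {0, 3}
Tree: B1–B2, B1–B3
Every bag has size at most 2, so the width is 2 − 1 = 1 and tw(G) ≤ 1. Any graph with an edge has treewidth ≥ 1, and G has the edge 3–1. Therefore the treewidth is 1.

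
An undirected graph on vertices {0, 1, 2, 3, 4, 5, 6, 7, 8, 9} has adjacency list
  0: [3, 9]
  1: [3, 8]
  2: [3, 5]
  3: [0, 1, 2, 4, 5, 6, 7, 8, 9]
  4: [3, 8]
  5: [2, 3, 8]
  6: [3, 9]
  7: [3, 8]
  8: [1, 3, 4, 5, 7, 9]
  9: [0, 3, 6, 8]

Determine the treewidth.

A width-2 tree decomposition is:
Bags: B1 = {3, 4, 8}  B2 = {3, 5, 8}  B3 = {3, 8, 9}  B4 = {3, 7, 8}  B5 = {1, 3, 8}  B6 = {0, 3, 9}  B7 = {2, 3, 5}  B8 = {3, 6, 9}
Tree: B1–B2, B1–B3, B2–B4, B2–B5, B3–B6, B2–B7, B6–B8
The largest bag has 3 vertices, giving width 2; this decomposition certifies tw(G) ≤ 2. For the lower bound, the 3 vertices {0, 3, 9} are pairwise adjacent, and any tree decomposition puts a clique entirely inside one bag — forcing width ≥ 2. Therefore the treewidth is 2.

2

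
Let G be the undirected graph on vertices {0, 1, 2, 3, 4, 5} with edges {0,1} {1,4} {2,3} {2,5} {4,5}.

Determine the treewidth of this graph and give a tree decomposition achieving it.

Treewidth 1.
Bags: B1 = {0, 1}  B2 = {1, 4}  B3 = {4, 5}  B4 = {2, 5}  B5 = {2, 3}
Tree: B1–B2, B2–B3, B3–B4, B4–B5

Each bag holds 2 vertices, so the decomposition has width 1, which upper-bounds the treewidth. G has an edge, so its treewidth is at least 1. Hence tw(G) = 1 exactly.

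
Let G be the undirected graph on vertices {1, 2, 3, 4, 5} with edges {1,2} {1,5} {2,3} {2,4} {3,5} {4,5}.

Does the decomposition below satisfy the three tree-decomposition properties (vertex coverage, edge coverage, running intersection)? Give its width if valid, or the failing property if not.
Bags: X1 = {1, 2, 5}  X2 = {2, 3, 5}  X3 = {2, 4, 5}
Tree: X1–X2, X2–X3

Yes; width 2.

Checking the three conditions: (i) the bags cover all of {1, 2, 3, 4, 5}; (ii) for each edge, some bag contains both endpoints; (iii) the bags containing any fixed vertex form a subtree. All hold, so the decomposition is valid with width 3 − 1 = 2.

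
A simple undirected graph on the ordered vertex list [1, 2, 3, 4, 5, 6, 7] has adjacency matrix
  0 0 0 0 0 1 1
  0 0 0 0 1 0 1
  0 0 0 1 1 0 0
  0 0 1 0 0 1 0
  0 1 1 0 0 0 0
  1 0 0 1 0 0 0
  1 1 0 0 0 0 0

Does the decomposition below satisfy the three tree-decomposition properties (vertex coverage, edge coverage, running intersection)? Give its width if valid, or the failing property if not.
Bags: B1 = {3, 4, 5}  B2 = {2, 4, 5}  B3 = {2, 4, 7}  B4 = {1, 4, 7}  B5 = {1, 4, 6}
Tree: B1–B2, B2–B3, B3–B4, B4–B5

Yes; width 2.

Every vertex of G appears in some bag (union = {1, 2, 3, 4, 5, 6, 7}); every edge is covered by a bag; and for each vertex v the set of bags containing v is connected in the bag tree. The decomposition is therefore valid. The largest bag has 3 vertices, so the width is 2.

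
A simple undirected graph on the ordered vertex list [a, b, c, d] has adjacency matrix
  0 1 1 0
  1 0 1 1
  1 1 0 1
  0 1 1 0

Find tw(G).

A width-2 tree decomposition is:
Bags: B1 = {a, b, c}  B2 = {b, c, d}
Tree: B1–B2
Every bag has size at most 3, so the width is 3 − 1 = 2 and tw(G) ≤ 2. Conversely, {b, c, d} is a clique of size 3, and the vertices of any clique must share a bag in every tree decomposition; so some bag has ≥ 3 vertices and tw(G) ≥ 2. Combining the bounds, tw(G) = 2.

2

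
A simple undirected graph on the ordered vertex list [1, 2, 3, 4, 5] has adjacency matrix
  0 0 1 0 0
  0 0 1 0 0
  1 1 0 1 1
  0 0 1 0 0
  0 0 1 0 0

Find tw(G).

1

A width-1 tree decomposition is:
Bags: B1 = {3, 4}  B2 = {1, 3}  B3 = {3, 5}  B4 = {2, 3}
Tree: B1–B2, B1–B3, B1–B4
The largest bag has 2 vertices, giving width 1; this decomposition certifies tw(G) ≤ 1. Any graph with an edge has treewidth ≥ 1, and G has the edge 4–3. Hence tw(G) = 1 exactly.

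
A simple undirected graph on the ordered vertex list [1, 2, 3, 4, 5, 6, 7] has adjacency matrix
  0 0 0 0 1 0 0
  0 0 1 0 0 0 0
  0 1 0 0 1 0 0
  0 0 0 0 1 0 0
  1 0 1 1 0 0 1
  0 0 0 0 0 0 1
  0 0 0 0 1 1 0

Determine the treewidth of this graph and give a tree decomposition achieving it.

Each bag holds 2 vertices, so the decomposition has width 1, which upper-bounds the treewidth. Any graph with an edge has treewidth ≥ 1, and G has the edge 1–5. Therefore the treewidth is 1.

Treewidth 1.
Bags: B1 = {1, 5}  B2 = {4, 5}  B3 = {3, 5}  B4 = {5, 7}  B5 = {2, 3}  B6 = {6, 7}
Tree: B1–B2, B1–B3, B2–B4, B3–B5, B4–B6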